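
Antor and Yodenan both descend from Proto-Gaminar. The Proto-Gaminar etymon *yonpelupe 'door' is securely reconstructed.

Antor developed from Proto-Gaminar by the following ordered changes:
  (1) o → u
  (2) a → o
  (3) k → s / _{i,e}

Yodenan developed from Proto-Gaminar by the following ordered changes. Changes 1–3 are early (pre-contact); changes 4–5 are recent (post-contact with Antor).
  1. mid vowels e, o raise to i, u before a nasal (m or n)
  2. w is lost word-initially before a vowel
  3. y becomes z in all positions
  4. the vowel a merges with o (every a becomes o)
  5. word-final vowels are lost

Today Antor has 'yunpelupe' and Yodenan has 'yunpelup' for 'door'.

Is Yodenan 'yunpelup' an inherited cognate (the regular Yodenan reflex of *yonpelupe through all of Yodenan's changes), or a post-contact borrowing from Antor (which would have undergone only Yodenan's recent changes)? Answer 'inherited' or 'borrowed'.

If inherited, *yonpelupe would pass through all of Yodenan's changes:
Yodenan: start from *yonpelupe.
  rule 1 (pre-nasal raising): yonpelupe → yunpelupe
  rule 2: no change — yunpelupe
  rule 3 (unconditioned shift): yunpelupe → zunpelupe
  rule 4: no change — zunpelupe
  rule 5 (apocope): zunpelupe → zunpelup
  ⇒ Yodenan zunpelup
If borrowed from Antor 'yunpelupe' after the early changes, it would undergo only the recent ones:
  rule 4 (vowel merger): no change (yunpelupe)
  rule 5 (apocope): yunpelupe → yunpelup
  ⇒ as a loan: yunpelup
Yodenan 'yunpelup' matches the loan outcome 'yunpelup', not the inherited 'zunpelup' — it skipped the early Yodenan changes, so it was borrowed from Antor.

borrowed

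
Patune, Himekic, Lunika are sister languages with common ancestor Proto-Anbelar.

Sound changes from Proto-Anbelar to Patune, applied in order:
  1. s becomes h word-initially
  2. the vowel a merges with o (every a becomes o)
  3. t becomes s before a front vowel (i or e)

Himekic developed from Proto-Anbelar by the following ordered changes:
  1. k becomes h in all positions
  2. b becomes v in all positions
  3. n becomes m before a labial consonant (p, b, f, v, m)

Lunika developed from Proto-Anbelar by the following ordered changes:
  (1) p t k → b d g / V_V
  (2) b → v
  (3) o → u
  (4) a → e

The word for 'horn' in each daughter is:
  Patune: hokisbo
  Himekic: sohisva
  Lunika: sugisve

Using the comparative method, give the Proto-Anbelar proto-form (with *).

*sokisba

Position 6: Patune has b, Himekic has v, Lunika has v. Patune preserves b here (none of its changes turn any other segment into b), so the proto-segment is *b.
Position 7: Patune has o, Himekic has a, Lunika has e. Himekic preserves a here (none of its changes turn any other segment into a), so the proto-segment is *a.
Position 1: Patune has h, Himekic has s, Lunika has s. Himekic preserves s here (none of its changes turn any other segment into s), so the proto-segment is *s.
Verify the candidate proto-form against each daughter:
Patune: *sokisba
  sokisba → hokisba   [debuccalisation]
  hokisba → hokisbo   [vowel merger]
  hokisbo (rule 3 does not apply)
  giving Patune hokisbo.
Himekic: *sokisba > sohisba > sohisva  (by unconditioned shift, unconditioned shift)
Lunika: start from *sokisba.
  rule 1 (intervocalic voicing): sokisba → sogisba
  rule 2 (unconditioned shift): sogisba → sogisva
  rule 3 (vowel merger): sogisva → sugisva
  rule 4 (vowel merger): sugisva → sugisve
  ⇒ Lunika sugisve
*sokisba is the unique common source.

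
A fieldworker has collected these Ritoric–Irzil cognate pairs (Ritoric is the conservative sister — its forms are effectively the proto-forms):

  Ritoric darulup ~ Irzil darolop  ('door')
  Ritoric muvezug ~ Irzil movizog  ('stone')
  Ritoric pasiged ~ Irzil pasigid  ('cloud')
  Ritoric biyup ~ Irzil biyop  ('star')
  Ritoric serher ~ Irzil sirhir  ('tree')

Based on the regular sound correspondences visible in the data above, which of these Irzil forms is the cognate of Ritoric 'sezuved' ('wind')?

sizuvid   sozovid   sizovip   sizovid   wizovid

sizovid

muvezug ~ movizog, pasiged ~ pasigid — Ritoric e corresponds to Irzil i after a consonant, before a consonant other than r, m, n, p, b, f, v.
muvezug ~ movizog — Ritoric u corresponds to Irzil o after a consonant, before a labial obstruent.
Applying these to Ritoric 'sezuved':
  sezuved → sizuved   (e→i after a consonant, before a consonant other than r, m, n, p, b, f, v)
  sizuved → sizoved   (u→o after a consonant, before a labial obstruent)
  sizoved → sizovid   (e→i after a consonant, before a consonant other than r, m, n, p, b, f, v)
So the Irzil cognate is 'sizovid'.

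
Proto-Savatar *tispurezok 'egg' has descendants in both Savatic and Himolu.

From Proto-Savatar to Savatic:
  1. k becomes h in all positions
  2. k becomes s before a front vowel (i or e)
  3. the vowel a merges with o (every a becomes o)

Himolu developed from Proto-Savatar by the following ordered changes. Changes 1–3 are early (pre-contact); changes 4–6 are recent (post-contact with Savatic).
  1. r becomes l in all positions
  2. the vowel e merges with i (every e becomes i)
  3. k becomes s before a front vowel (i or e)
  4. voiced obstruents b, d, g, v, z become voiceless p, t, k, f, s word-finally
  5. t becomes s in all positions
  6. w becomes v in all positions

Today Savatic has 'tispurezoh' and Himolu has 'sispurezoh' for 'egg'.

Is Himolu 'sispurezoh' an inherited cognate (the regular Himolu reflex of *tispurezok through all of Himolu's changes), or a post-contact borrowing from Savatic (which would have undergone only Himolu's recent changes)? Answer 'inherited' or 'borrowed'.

borrowed

If inherited, *tispurezok would pass through all of Himolu's changes:
Himolu: *tispurezok > tispulezok > tispulizok > sispulizok  (by unconditioned shift, vowel merger, unconditioned shift)
If borrowed from Savatic 'tispurezoh' after the early changes, it would undergo only the recent ones:
  rule 4 (final devoicing): no change (tispurezoh)
  rule 5 (unconditioned shift): tispurezoh → sispurezoh
  rule 6 (unconditioned shift): no change (sispurezoh)
  ⇒ as a loan: sispurezoh
Himolu 'sispurezoh' matches the loan outcome 'sispurezoh', not the inherited 'sispulizok' — it skipped the early Himolu changes, so it was borrowed from Savatic.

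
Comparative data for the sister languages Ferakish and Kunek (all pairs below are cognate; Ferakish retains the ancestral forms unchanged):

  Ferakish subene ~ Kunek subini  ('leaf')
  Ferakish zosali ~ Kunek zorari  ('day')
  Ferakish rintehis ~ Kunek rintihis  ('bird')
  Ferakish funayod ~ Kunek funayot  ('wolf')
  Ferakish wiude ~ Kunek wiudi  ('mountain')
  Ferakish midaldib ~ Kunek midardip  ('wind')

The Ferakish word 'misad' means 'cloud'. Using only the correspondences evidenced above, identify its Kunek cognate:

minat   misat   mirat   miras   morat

mirat

zosali ~ zorari — Ferakish s corresponds to Kunek r between vowels (before a back vowel).
funayod ~ funayot — Ferakish d corresponds to Kunek t word-finally.
Applying these to Ferakish 'misad':
  misad → mirad   (s→r between vowels (before a back vowel))
  mirad → mirat   (d→t word-finally)
So the Kunek cognate is 'mirat'.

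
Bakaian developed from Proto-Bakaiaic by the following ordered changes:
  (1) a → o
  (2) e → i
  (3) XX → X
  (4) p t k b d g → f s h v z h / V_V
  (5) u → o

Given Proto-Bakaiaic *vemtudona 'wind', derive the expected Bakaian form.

vimtozono

Bakaian: *vemtudona > vemtudono > vimtudono > vimtuzono > vimtozono  (by vowel merger, vowel merger, intervocalic lenition, vowel merger)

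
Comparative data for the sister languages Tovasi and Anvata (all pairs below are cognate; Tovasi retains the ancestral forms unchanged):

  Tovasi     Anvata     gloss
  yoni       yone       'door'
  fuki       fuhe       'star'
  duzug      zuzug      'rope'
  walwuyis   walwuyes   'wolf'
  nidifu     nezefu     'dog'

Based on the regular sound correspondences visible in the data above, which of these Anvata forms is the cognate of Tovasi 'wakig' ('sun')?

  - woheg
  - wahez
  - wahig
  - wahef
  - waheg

fuki ~ fuhe — Tovasi k corresponds to Anvata h between vowels (before a front vowel).
walwuyis ~ walwuyes, nidifu ~ nezefu — Tovasi i corresponds to Anvata e after a consonant, before a consonant other than r, m, n, p, b, f, v.
Applying these to Tovasi 'wakig':
  wakig → wahig   (k→h between vowels (before a front vowel))
  wahig → waheg   (i→e after a consonant, before a consonant other than r, m, n, p, b, f, v)
So the Anvata cognate is 'waheg'.

waheg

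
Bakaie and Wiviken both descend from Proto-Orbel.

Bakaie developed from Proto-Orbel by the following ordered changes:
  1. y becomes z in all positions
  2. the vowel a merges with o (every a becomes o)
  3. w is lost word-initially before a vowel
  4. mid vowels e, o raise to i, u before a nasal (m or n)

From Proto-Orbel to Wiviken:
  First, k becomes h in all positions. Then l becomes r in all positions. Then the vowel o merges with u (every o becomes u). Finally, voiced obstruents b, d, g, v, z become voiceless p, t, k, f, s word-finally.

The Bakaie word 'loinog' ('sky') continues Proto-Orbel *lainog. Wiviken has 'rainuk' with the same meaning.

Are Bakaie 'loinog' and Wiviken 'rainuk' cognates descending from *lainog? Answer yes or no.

Derive the expected Wiviken reflex of *lainog:
Wiviken: *lainog > rainog > rainug > rainuk  (by unconditioned shift, vowel merger, final devoicing)
Wiviken 'rainuk' matches the regular reflex exactly, so the pair is cognate.

yes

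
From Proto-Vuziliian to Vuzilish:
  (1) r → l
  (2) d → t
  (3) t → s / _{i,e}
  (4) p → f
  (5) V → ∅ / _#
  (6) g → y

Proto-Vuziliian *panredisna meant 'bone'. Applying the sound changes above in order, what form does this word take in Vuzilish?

Vuzilish: *panredisna
  panredisna → panledisna   [unconditioned shift]
  panledisna → panletisna   [unconditioned shift]
  panletisna → panlesisna   [palatalisation]
  panlesisna → fanlesisna   [unconditioned shift]
  fanlesisna → fanlesisn   [apocope]
  fanlesisn (rule 6 does not apply)
  giving Vuzilish fanlesisn.

fanlesisn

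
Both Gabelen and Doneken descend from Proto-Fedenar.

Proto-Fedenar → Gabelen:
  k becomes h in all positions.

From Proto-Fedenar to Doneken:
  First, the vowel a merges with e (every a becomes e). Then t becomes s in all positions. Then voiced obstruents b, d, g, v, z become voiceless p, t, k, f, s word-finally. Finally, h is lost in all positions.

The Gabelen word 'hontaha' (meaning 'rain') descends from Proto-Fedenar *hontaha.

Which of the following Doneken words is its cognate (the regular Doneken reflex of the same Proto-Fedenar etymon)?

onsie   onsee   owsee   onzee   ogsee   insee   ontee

onsee

Doneken: *hontaha > hontehe > honsehe > onsee  (by vowel merger, unconditioned shift, h-loss)
Only 'onsee' matches the regular Doneken development of *hontaha.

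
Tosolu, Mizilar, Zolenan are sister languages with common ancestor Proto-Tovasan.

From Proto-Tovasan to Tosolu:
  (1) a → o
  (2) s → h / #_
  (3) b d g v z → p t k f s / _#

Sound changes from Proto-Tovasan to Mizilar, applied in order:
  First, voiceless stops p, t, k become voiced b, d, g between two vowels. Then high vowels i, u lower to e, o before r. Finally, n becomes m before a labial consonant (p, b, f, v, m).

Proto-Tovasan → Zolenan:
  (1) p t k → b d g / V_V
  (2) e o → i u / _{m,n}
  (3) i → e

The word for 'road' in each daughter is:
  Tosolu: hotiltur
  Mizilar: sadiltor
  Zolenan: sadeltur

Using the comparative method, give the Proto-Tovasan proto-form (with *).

Position 7: Tosolu has u, Mizilar has o, Zolenan has u. Tosolu preserves u here (none of its changes turn any other segment into u), so the proto-segment is *u.
Position 4: Tosolu has i, Mizilar has i, Zolenan has e. Tosolu preserves i here (none of its changes turn any other segment into i), so the proto-segment is *i.
Position 2: Tosolu has o, Mizilar has a, Zolenan has a. Mizilar preserves a here (none of its changes turn any other segment into a), so the proto-segment is *a.
This points to *satiltur. Verify forward in each daughter:
Tosolu: *satiltur
  satiltur → sotiltur   [vowel merger]
  sotiltur → hotiltur   [debuccalisation]
  hotiltur (rule 3 does not apply)
  giving Tosolu hotiltur.
Mizilar: *satiltur
  satiltur → sadiltur   [intervocalic voicing]
  sadiltur → sadiltor   [pre-rhotic lowering]
  sadiltor (rule 3 does not apply)
  giving Mizilar sadiltor.
Zolenan: start from *satiltur.
  rule 1 (intervocalic voicing): satiltur → sadiltur
  rule 2: no change — sadiltur
  rule 3 (vowel merger): sadiltur → sadeltur
  ⇒ Zolenan sadeltur
Only *satiltur yields all of Tosolu hotiltur, Mizilar sadiltor, Zolenan sadeltur.

*satiltur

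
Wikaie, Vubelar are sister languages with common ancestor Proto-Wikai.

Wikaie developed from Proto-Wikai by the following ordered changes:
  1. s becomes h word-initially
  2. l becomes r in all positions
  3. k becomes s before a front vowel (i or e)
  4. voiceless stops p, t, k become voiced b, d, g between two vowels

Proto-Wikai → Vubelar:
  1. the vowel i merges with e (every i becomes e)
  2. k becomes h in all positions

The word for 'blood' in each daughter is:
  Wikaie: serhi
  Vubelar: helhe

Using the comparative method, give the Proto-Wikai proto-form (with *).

Position 1: Wikaie has s, Vubelar has h. Taking the neighbouring segments as reconstructed: Wikaie s can only go back to *k; Vubelar h could go back to *k or *h — the one source consistent with every daughter is *k.
Position 5: Wikaie has i, Vubelar has e. Wikaie preserves i here (none of its changes turn any other segment into i), so the proto-segment is *i.
Verify the candidate proto-form against each daughter:
Wikaie: *kelhi
  kelhi (rule 1 does not apply)
  kelhi → kerhi   [unconditioned shift]
  kerhi → serhi   [palatalisation]
  serhi (rule 4 does not apply)
  giving Wikaie serhi.
Vubelar: start from *kelhi.
  rule 1 (vowel merger): kelhi → kelhe
  rule 2 (unconditioned shift): kelhe → helhe
  ⇒ Vubelar helhe
Only *kelhi yields all of Wikaie serhi, Vubelar helhe.

*kelhi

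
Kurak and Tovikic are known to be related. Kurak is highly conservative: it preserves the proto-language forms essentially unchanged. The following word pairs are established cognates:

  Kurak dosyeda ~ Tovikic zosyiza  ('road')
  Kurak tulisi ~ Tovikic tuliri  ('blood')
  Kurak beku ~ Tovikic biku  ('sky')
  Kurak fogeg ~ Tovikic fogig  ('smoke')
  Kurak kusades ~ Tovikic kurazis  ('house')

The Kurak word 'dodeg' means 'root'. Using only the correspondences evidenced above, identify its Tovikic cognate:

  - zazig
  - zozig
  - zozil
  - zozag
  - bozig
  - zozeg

zozig

dosyeda ~ zosyiza — Kurak d corresponds to Tovikic z word-initially before a back vowel.
kusades ~ kurazis — Kurak d corresponds to Tovikic z between vowels (before a front vowel).
dosyeda ~ zosyiza, beku ~ biku — Kurak e corresponds to Tovikic i after a consonant, before a consonant other than r, m, n, p, b, f, v.
Applying these to Kurak 'dodeg':
  dodeg → zodeg   (d→z word-initially before a back vowel)
  zodeg → zozeg   (d→z between vowels (before a front vowel))
  zozeg → zozig   (e→i after a consonant, before a consonant other than r, m, n, p, b, f, v)
So the Tovikic cognate is 'zozig'.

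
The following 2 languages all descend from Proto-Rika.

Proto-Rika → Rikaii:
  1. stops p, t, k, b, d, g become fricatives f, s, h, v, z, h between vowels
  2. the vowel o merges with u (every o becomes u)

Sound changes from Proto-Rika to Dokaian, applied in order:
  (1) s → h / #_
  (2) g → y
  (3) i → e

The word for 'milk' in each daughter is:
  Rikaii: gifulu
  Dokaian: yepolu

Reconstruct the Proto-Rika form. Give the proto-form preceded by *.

*gipolu

Position 2: Rikaii has i, Dokaian has e. Rikaii preserves i here (none of its changes turn any other segment into i), so the proto-segment is *i.
Position 1: Rikaii has g, Dokaian has y. Rikaii preserves g here (none of its changes turn any other segment into g), so the proto-segment is *g.
Position 4: Rikaii has u, Dokaian has o. Dokaian preserves o here (none of its changes turn any other segment into o), so the proto-segment is *o.
This points to *gipolu. Verify forward in each daughter:
Rikaii: *gipolu > gifolu > gifulu  (by intervocalic lenition, vowel merger)
Dokaian: *gipolu > yipolu > yepolu  (by unconditioned shift, vowel merger)
Only *gipolu yields all of Rikaii gifulu, Dokaian yepolu.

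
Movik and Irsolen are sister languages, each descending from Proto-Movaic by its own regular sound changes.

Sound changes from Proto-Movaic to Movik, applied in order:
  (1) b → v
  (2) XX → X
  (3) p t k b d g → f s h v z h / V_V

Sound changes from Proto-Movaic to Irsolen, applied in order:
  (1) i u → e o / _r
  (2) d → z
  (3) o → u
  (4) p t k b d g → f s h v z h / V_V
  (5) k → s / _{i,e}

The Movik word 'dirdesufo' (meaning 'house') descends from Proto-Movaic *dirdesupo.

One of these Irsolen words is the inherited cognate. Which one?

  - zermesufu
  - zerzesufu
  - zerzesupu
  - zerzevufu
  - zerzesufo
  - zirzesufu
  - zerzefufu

zerzesufu

Irsolen: *dirdesupo > derdesupo > zerzesupo > zerzesupu > zerzesufu  (by pre-rhotic lowering, unconditioned shift, vowel merger, intervocalic lenition)
The other candidates each miss or misapply at least one Irsolen change.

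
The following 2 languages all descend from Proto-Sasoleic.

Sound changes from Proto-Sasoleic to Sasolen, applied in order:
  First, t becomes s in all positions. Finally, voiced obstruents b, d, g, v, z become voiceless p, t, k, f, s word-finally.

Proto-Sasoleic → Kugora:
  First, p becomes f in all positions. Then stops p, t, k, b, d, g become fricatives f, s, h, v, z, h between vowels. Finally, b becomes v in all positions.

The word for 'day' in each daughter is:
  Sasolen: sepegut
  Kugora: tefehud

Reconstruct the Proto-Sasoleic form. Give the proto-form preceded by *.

*tepegud

Position 5: Sasolen has g, Kugora has h. Sasolen preserves g here (none of its changes turn any other segment into g), so the proto-segment is *g.
Position 3: Sasolen has p, Kugora has f. Taking the neighbouring segments as reconstructed: Sasolen p can only go back to *p; Kugora f could go back to *p or *f — the one source consistent with every daughter is *p.
Verify the candidate proto-form against each daughter:
Sasolen: *tepegud
  tepegud → sepegud   [unconditioned shift]
  sepegud → sepegut   [final devoicing]
  giving Sasolen sepegut.
Kugora: *tepegud > tefegud > tefehud  (by unconditioned shift, intervocalic lenition)
Only *tepegud yields all of Sasolen sepegut, Kugora tefehud.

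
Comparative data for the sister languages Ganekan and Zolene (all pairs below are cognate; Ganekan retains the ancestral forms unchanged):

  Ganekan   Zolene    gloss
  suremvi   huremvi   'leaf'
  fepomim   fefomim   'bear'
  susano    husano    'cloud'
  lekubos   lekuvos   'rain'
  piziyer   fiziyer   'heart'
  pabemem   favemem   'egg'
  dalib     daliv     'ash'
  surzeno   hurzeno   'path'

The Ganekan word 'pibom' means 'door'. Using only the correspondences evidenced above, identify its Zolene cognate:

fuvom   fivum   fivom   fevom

piziyer ~ fiziyer — Ganekan p corresponds to Zolene f word-initially before a front vowel.
lekubos ~ lekuvos — Ganekan b corresponds to Zolene v between vowels (before a back vowel).
Applying these to Ganekan 'pibom':
  pibom → fibom   (p→f word-initially before a front vowel)
  fibom → fivom   (b→v between vowels (before a back vowel))
So the Zolene cognate is 'fivom'.

fivom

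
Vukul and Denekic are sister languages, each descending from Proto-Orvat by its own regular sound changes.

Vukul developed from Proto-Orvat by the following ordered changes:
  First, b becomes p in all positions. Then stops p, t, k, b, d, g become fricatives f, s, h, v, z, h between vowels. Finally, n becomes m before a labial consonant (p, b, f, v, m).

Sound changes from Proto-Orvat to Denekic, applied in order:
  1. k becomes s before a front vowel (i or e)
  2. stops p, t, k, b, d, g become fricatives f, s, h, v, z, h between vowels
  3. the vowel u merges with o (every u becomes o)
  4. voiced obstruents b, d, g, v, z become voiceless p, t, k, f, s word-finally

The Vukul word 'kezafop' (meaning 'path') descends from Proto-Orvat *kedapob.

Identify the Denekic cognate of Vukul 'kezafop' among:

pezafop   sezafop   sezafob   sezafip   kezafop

sezafop

Denekic: start from *kedapob.
  rule 1 (palatalisation): kedapob → sedapob
  rule 2 (intervocalic lenition): sedapob → sezafob
  rule 3: no change — sezafob
  rule 4 (final devoicing): sezafob → sezafop
  ⇒ Denekic sezafop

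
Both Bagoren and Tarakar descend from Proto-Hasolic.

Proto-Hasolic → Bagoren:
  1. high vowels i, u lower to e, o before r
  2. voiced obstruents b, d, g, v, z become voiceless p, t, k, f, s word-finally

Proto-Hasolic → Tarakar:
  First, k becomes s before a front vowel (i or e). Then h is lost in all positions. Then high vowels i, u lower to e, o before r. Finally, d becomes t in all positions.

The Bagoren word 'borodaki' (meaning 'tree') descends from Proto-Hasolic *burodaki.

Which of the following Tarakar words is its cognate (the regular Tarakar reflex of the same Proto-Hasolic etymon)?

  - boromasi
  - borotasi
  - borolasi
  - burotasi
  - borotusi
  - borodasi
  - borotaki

borotasi

Tarakar: *burodaki
  burodaki → burodasi   [palatalisation]
  burodasi (rule 2 does not apply)
  burodasi → borodasi   [pre-rhotic lowering]
  borodasi → borotasi   [unconditioned shift]
  giving Tarakar borotasi.
Only 'borotasi' matches the regular Tarakar development of *burodaki.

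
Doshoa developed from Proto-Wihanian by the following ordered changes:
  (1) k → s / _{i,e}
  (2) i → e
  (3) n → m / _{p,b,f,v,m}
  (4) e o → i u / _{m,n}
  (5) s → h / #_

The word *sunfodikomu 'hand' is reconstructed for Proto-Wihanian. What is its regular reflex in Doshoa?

Doshoa: *sunfodikomu > sunfodekomu > sumfodekomu > sumfodekumu > humfodekumu  (by vowel merger, nasal place assimilation, pre-nasal raising, debuccalisation)

humfodekumu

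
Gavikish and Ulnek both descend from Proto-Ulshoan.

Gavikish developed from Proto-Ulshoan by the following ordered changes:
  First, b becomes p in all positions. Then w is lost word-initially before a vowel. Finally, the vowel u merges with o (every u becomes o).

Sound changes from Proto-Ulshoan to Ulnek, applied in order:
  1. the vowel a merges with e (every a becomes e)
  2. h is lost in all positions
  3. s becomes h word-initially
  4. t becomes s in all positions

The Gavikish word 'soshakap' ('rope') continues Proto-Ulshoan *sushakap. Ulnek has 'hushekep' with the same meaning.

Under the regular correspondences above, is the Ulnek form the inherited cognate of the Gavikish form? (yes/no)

no

Derive the expected Ulnek reflex of *sushakap:
Ulnek: *sushakap
  sushakap → sushekep   [vowel merger]
  sushekep → susekep   [h-loss]
  susekep → husekep   [debuccalisation]
  husekep (rule 4 does not apply)
  giving Ulnek husekep.
The regular Ulnek reflex would be 'husekep', but the attested form is 'hushekep'. The correspondence is irregular, so they are not cognates (the Ulnek form has a different source).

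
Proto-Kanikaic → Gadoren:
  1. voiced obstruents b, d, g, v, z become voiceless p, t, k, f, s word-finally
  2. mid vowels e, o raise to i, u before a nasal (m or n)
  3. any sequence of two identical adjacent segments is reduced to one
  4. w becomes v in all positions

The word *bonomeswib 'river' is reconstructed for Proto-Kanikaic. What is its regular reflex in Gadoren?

bunumesvip

Gadoren: *bonomeswib > bonomeswip > bunumeswip > bunumesvip  (by final devoicing, pre-nasal raising, unconditioned shift)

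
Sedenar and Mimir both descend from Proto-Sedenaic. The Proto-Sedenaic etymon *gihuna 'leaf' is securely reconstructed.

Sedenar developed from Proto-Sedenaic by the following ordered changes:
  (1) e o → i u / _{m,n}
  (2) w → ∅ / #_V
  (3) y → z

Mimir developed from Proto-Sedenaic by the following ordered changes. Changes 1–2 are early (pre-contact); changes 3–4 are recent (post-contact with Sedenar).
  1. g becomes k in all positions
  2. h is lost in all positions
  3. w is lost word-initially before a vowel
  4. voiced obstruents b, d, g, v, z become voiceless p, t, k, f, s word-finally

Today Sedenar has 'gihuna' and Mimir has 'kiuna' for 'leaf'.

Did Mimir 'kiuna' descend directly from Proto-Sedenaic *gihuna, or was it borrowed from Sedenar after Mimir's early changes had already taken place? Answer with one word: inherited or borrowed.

If inherited, *gihuna would pass through all of Mimir's changes:
Mimir: *gihuna > kihuna > kiuna  (by unconditioned shift, h-loss)
If borrowed from Sedenar 'gihuna' after the early changes, it would undergo only the recent ones:
  rule 3 (glide loss): no change (gihuna)
  rule 4 (final devoicing): no change (gihuna)
  ⇒ as a loan: gihuna
Mimir 'kiuna' matches the inherited outcome exactly, so it is an inherited cognate, not a loan.

inherited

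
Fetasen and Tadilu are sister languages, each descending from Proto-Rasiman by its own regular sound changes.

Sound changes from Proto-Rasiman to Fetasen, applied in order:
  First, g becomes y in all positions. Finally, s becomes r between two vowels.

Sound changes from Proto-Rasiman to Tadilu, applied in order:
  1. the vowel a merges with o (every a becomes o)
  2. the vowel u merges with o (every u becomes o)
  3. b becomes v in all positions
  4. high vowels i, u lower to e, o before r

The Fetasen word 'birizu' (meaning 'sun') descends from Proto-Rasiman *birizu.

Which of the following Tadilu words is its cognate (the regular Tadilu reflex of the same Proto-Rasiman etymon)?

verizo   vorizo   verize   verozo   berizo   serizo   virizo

Tadilu: *birizu
  birizu (rule 1 does not apply)
  birizu → birizo   [vowel merger]
  birizo → virizo   [unconditioned shift]
  virizo → verizo   [pre-rhotic lowering]
  giving Tadilu verizo.

verizo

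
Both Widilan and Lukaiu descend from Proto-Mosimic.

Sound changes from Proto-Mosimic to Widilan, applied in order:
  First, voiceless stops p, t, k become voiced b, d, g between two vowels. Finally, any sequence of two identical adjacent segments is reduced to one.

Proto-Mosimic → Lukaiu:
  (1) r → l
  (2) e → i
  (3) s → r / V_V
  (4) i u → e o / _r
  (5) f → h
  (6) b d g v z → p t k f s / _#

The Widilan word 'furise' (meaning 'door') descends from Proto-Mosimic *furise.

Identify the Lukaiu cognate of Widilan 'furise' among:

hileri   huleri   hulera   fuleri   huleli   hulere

Lukaiu: *furise
  furise → fulise   [unconditioned shift]
  fulise → fulisi   [vowel merger]
  fulisi → fuliri   [rhotacism]
  fuliri → fuleri   [pre-rhotic lowering]
  fuleri → huleri   [unconditioned shift]
  huleri (rule 6 does not apply)
  giving Lukaiu huleri.
Among the options, 'huleri' alone shows every Lukaiu change applied in order.

huleri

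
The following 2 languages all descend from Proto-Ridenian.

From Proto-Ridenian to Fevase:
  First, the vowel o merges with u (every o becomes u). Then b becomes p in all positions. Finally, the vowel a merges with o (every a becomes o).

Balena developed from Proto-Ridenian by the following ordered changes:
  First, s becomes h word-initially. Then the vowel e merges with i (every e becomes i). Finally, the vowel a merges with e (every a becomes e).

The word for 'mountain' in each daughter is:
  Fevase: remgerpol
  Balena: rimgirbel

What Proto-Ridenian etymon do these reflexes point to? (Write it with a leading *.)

Position 8: Fevase has o, Balena has e. In Fevase, o can only continue *a, so the proto-segment is *a.
Position 5: Fevase has e, Balena has i. Fevase preserves e here (none of its changes turn any other segment into e), so the proto-segment is *e.
Position 2: Fevase has e, Balena has i. Fevase preserves e here (none of its changes turn any other segment into e), so the proto-segment is *e.
Continuing position by position gives *remgerbal; check it forward:
Fevase: start from *remgerbal.
  rule 1: no change — remgerbal
  rule 2 (unconditioned shift): remgerbal → remgerpal
  rule 3 (vowel merger): remgerpal → remgerpol
  ⇒ Fevase remgerpol
Balena: *remgerbal > rimgirbal > rimgirbel  (by vowel merger, vowel merger)
Only *remgerbal yields all of Fevase remgerpol, Balena rimgirbel.

*remgerbal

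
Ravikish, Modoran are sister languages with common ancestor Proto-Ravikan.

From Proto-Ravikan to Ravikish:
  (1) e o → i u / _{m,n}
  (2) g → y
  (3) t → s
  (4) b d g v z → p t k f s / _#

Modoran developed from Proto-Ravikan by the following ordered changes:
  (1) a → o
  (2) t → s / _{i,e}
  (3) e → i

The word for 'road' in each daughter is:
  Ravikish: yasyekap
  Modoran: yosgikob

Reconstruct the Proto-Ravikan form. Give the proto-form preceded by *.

*yasgekab

Position 7: Ravikish has a, Modoran has o. Ravikish preserves a here (none of its changes turn any other segment into a), so the proto-segment is *a.
Position 5: Ravikish has e, Modoran has i. Ravikish preserves e here (none of its changes turn any other segment into e), so the proto-segment is *e.
This points to *yasgekab. Verify forward in each daughter:
Ravikish: *yasgekab > yasyekab > yasyekap  (by unconditioned shift, final devoicing)
Modoran: start from *yasgekab.
  rule 1 (vowel merger): yasgekab → yosgekob
  rule 2: no change — yosgekob
  rule 3 (vowel merger): yosgekob → yosgikob
  ⇒ Modoran yosgikob
No other proto-form is consistent with every reflex, so the reconstruction is *yasgekab.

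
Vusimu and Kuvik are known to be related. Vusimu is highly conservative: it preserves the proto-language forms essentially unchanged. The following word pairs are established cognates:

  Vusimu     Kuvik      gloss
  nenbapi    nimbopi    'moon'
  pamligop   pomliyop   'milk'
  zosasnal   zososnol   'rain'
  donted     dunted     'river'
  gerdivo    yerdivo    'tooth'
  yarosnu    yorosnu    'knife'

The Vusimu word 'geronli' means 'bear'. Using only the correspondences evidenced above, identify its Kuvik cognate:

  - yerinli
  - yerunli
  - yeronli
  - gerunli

yerunli

gerdivo ~ yerdivo — Vusimu g corresponds to Kuvik y word-initially before a front vowel.
donted ~ dunted — Vusimu o corresponds to Kuvik u after a consonant, before a nasal.
Applying these to Vusimu 'geronli':
  geronli → yeronli   (g→y word-initially before a front vowel)
  yeronli → yerunli   (o→u after a consonant, before a nasal)
So the Kuvik cognate is 'yerunli'.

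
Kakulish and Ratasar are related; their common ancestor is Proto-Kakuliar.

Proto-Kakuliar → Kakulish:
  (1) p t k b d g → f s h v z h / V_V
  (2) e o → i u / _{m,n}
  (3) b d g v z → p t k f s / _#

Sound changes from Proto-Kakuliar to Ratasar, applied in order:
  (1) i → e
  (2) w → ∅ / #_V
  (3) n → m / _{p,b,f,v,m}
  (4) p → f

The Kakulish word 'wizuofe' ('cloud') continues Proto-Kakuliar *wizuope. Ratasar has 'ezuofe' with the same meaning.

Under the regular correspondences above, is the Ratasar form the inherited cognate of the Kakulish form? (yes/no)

Derive the expected Ratasar reflex of *wizuope:
Ratasar: *wizuope
  wizuope → wezuope   [vowel merger]
  wezuope → ezuope   [glide loss]
  ezuope (rule 3 does not apply)
  ezuope → ezuofe   [unconditioned shift]
  giving Ratasar ezuofe.
Ratasar 'ezuofe' matches the regular reflex exactly, so the pair is cognate.

yes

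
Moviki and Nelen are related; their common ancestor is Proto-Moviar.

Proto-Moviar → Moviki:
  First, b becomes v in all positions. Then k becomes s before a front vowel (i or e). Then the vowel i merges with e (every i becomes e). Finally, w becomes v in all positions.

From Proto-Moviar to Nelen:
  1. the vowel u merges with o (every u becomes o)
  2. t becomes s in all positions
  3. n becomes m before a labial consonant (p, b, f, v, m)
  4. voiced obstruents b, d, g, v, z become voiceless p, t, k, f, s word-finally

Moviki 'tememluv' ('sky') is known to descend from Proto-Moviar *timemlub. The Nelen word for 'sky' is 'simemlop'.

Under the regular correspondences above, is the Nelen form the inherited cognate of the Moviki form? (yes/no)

yes

Derive the expected Nelen reflex of *timemlub:
Nelen: start from *timemlub.
  rule 1 (vowel merger): timemlub → timemlob
  rule 2 (unconditioned shift): timemlob → simemlob
  rule 3: no change — simemlob
  rule 4 (final devoicing): simemlob → simemlop
  ⇒ Nelen simemlop
Nelen 'simemlop' matches the regular reflex exactly, so the pair is cognate.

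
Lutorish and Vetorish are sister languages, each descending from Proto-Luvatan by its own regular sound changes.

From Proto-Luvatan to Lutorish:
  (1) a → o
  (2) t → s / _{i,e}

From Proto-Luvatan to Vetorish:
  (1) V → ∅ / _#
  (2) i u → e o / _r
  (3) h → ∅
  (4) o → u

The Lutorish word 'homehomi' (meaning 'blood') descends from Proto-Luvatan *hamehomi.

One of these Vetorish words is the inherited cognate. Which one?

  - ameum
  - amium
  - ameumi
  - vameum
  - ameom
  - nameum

ameum

Vetorish: *hamehomi
  hamehomi → hamehom   [apocope]
  hamehom (rule 2 does not apply)
  hamehom → ameom   [h-loss]
  ameom → ameum   [vowel merger]
  giving Vetorish ameum.
Among the options, 'ameum' alone shows every Vetorish change applied in order.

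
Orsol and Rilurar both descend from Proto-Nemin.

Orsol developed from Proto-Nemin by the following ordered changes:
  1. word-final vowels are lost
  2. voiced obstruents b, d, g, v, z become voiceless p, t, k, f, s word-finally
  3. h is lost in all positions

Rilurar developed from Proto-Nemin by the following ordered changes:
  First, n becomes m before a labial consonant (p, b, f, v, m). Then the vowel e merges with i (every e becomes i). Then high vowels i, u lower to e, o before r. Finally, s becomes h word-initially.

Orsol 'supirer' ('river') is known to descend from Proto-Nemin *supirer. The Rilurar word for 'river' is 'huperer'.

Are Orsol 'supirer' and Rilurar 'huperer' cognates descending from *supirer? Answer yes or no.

Derive the expected Rilurar reflex of *supirer:
Rilurar: *supirer
  supirer (rule 1 does not apply)
  supirer → supirir   [vowel merger]
  supirir → superer   [pre-rhotic lowering]
  superer → huperer   [debuccalisation]
  giving Rilurar huperer.
Rilurar 'huperer' matches the regular reflex exactly, so the pair is cognate.

yes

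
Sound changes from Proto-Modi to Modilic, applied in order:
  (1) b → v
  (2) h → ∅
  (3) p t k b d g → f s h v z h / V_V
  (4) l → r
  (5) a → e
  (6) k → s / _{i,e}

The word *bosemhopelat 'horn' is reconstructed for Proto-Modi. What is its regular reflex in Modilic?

Modilic: *bosemhopelat
  bosemhopelat → vosemhopelat   [unconditioned shift]
  vosemhopelat → vosemopelat   [h-loss]
  vosemopelat → vosemofelat   [intervocalic lenition]
  vosemofelat → vosemoferat   [unconditioned shift]
  vosemoferat → vosemoferet   [vowel merger]
  vosemoferet (rule 6 does not apply)
  giving Modilic vosemoferet.

vosemoferet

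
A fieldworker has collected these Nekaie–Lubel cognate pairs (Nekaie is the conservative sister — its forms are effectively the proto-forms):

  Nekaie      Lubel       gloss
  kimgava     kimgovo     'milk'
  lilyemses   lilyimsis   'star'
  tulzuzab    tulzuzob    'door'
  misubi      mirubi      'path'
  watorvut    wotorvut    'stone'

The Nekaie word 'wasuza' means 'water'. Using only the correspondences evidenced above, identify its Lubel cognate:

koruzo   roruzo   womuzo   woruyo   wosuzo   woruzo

woruzo

watorvut ~ wotorvut — Nekaie a corresponds to Lubel o after a consonant, before a consonant other than r, m, n, p, b, f, v.
misubi ~ mirubi — Nekaie s corresponds to Lubel r between vowels (before a back vowel).
kimgava ~ kimgovo — Nekaie a corresponds to Lubel o word-finally.
Applying these to Nekaie 'wasuza':
  wasuza → wosuza   (a→o after a consonant, before a consonant other than r, m, n, p, b, f, v)
  wosuza → woruza   (s→r between vowels (before a back vowel))
  woruza → woruzo   (a→o word-finally)
So the Lubel cognate is 'woruzo'.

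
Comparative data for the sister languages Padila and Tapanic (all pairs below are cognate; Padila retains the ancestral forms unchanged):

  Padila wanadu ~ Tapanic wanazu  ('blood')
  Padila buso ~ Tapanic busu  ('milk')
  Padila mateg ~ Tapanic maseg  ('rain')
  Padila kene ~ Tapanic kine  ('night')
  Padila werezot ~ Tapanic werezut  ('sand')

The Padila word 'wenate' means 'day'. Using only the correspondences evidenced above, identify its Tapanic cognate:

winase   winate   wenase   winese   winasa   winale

winase

kene ~ kine — Padila e corresponds to Tapanic i after a consonant, before a nasal.
mateg ~ maseg — Padila t corresponds to Tapanic s between vowels (before a front vowel).
Applying these to Padila 'wenate':
  wenate → winate   (e→i after a consonant, before a nasal)
  winate → winase   (t→s between vowels (before a front vowel))
So the Tapanic cognate is 'winase'.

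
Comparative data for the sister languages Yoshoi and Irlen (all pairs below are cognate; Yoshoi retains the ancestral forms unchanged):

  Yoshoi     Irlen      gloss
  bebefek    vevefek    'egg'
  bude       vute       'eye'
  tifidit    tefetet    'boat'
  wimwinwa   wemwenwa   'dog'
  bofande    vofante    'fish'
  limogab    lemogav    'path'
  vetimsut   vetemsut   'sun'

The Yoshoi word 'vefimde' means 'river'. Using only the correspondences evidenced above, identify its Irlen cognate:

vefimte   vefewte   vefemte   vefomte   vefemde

vefemte

wimwinwa ~ wemwenwa, limogab ~ lemogav — Yoshoi i corresponds to Irlen e after a consonant, before a nasal.
bofande ~ vofante — Yoshoi d corresponds to Irlen t after a consonant, before a front vowel.
Applying these to Yoshoi 'vefimde':
  vefimde → vefemde   (i→e after a consonant, before a nasal)
  vefemde → vefemte   (d→t after a consonant, before a front vowel)
So the Irlen cognate is 'vefemte'.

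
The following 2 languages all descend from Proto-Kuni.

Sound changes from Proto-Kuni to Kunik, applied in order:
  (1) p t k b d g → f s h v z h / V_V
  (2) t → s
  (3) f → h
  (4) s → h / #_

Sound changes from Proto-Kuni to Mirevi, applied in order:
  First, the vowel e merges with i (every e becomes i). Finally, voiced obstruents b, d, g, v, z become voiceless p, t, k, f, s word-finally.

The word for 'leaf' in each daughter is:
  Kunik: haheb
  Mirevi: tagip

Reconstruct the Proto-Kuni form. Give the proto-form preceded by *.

*tageb

Position 5: Kunik has b, Mirevi has p. Kunik preserves b here (none of its changes turn any other segment into b), so the proto-segment is *b.
Position 4: Kunik has e, Mirevi has i. Kunik preserves e here (none of its changes turn any other segment into e), so the proto-segment is *e.
This points to *tageb. Verify forward in each daughter:
Kunik: start from *tageb.
  rule 1 (intervocalic lenition): tageb → taheb
  rule 2 (unconditioned shift): taheb → saheb
  rule 3: no change — saheb
  rule 4 (debuccalisation): saheb → haheb
  ⇒ Kunik haheb
Mirevi: *tageb > tagib > tagip  (by vowel merger, final devoicing)
*tageb is the unique common source.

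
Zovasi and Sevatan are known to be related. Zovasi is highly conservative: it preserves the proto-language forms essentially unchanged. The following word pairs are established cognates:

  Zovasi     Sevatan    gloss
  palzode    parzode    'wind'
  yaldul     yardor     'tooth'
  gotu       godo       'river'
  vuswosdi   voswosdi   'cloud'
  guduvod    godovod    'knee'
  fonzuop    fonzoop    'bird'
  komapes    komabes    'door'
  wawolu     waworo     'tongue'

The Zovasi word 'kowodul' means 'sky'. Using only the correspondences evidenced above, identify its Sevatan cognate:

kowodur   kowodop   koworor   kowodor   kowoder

yaldul ~ yardor, vuswosdi ~ voswosdi — Zovasi u corresponds to Sevatan o after a consonant, before a consonant other than r, m, n, p, b, f, v.
yaldul ~ yardor — Zovasi l corresponds to Sevatan r word-finally.
Applying these to Zovasi 'kowodul':
  kowodul → kowodol   (u→o after a consonant, before a consonant other than r, m, n, p, b, f, v)
  kowodol → kowodor   (l→r word-finally)
So the Sevatan cognate is 'kowodor'.

kowodor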